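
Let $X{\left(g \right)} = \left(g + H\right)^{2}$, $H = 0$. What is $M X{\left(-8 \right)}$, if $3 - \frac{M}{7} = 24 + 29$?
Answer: $-22400$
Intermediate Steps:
$X{\left(g \right)} = g^{2}$ ($X{\left(g \right)} = \left(g + 0\right)^{2} = g^{2}$)
$M = -350$ ($M = 21 - 7 \left(24 + 29\right) = 21 - 371 = -350$)
$M X{\left(-8 \right)} = - 350 \left(-8\right)^{2} = \left(-350\right) 64 = -22400$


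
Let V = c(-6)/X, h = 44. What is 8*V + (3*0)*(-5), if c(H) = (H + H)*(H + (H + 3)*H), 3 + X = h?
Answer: -1152/41 ≈ -28.098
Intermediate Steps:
X = 41 (X = -3 + 44 = 41)
c(H) = 2*H*(H + H*(3 + H)) (c(H) = (2*H)*(H + (3 + H)*H) = (2*H)*(H + H*(3 + H)) = 2*H*(H + H*(3 + H)))
V = -144/41 (V = (2*(-6)²*(4 - 6))/41 = (2*36*(-2))*(1/41) = -144*1/41 = -144/41 ≈ -3.5122)
8*V + (3*0)*(-5) = 8*(-144/41) + (3*0)*(-5) = -1152/41 + 0*(-5) = -1152/41 + 0 = -1152/41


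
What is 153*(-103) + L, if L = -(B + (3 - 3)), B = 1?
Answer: -15760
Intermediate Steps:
L = -1 (L = -(1 + (3 - 3)) = -(1 + 0) = -1*1 = -1)
153*(-103) + L = 153*(-103) - 1 = -15759 - 1 = -15760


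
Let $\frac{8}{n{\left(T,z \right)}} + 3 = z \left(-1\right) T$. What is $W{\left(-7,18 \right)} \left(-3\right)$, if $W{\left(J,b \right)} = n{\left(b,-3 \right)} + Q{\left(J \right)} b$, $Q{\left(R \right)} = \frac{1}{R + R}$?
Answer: $\frac{403}{119} \approx 3.3866$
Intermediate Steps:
$n{\left(T,z \right)} = \frac{8}{-3 - T z}$ ($n{\left(T,z \right)} = \frac{8}{-3 + z \left(-1\right) T} = \frac{8}{-3 + - z T} = \frac{8}{-3 - T z}$)
$Q{\left(R \right)} = \frac{1}{2 R}$
$W{\left(J,b \right)} = - \frac{8}{3 - 3 b} + \frac{b}{2 J}$ ($W{\left(J,b \right)} = - \frac{8}{3 + b \left(-3\right)} + \frac{1}{2 J} b = - \frac{8}{3 - 3 b} + \frac{b}{2 J}$)
$W{\left(-7,18 \right)} \left(-3\right) = \frac{\left(-16\right) \left(-7\right) + 3 \cdot 18 \left(1 - 18\right)}{6 \left(-7\right) \left(1 - 18\right)} \left(-3\right) = \frac{1}{6} \left(- \frac{1}{7}\right) \frac{1}{1 - 18} \left(112 + 3 \cdot 18 \left(1 - 18\right)\right) \left(-3\right) = \frac{1}{6} \left(- \frac{1}{7}\right) \frac{1}{-17} \left(112 + 3 \cdot 18 \left(-17\right)\right) \left(-3\right) = \frac{1}{6} \left(- \frac{1}{7}\right) \left(- \frac{1}{17}\right) \left(112 - 918\right) \left(-3\right) = \frac{1}{6} \left(- \frac{1}{7}\right) \left(- \frac{1}{17}\right) \left(-806\right) \left(-3\right) = \left(- \frac{403}{357}\right) \left(-3\right) = \frac{403}{119}$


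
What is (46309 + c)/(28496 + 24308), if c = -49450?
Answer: -3141/52804 ≈ -0.059484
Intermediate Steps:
(46309 + c)/(28496 + 24308) = (46309 - 49450)/(28496 + 24308) = -3141/52804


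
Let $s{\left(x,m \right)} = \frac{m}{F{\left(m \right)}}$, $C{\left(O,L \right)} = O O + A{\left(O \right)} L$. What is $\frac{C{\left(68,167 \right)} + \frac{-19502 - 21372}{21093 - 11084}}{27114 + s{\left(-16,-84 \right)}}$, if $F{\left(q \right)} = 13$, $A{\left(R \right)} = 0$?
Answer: $\frac{300564823}{1763575791} \approx 0.17043$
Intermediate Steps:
$C{\left(O,L \right)} = O^{2}$ ($C{\left(O,L \right)} = O O + 0 L = O^{2} + 0 = O^{2}$)
$s{\left(x,m \right)} = \frac{m}{13}$
$\frac{C{\left(68,167 \right)} + \frac{-19502 - 21372}{21093 - 11084}}{27114 + s{\left(-16,-84 \right)}} = \frac{68^{2} + \frac{-19502 - 21372}{21093 - 11084}}{27114 + \frac{1}{13} \left(-84\right)} = \frac{4624 - \frac{40874}{10009}}{27114 - \frac{84}{13}} = \frac{4624 - \frac{40874}{10009}}{\frac{352398}{13}} = \left(4624 - \frac{40874}{10009}\right) \frac{13}{352398} = \frac{46240742}{10009} \cdot \frac{13}{352398} = \frac{300564823}{1763575791}$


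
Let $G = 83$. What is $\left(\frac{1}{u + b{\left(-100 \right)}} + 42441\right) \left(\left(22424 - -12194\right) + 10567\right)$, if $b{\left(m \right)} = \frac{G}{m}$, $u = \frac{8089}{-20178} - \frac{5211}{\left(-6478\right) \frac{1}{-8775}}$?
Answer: $\frac{44242732564507123495905}{23070767846293} \approx 1.9177 \cdot 10^{9}$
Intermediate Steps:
$u = - \frac{230680555498}{32678271}$ ($u = 8089 \left(- \frac{1}{20178}\right) - \frac{5211}{\left(-6478\right) \left(- \frac{1}{8775}\right)} = - \frac{8089}{20178} - \frac{5211}{\frac{6478}{8775}} = - \frac{8089}{20178} - \frac{45726525}{6478} = - \frac{230680555498}{32678271} \approx -7059.1$)
$b{\left(m \right)} = \frac{83}{m}$
$\left(\frac{1}{u + b{\left(-100 \right)}} + 42441\right) \left(\left(22424 - -12194\right) + 10567\right) = \left(\frac{1}{- \frac{230680555498}{32678271} + \frac{83}{-100}} + 42441\right) \left(\left(22424 - -12194\right) + 10567\right) = \left(\frac{1}{- \frac{230680555498}{32678271} + 83 \left(- \frac{1}{100}\right)} + 42441\right) \left(\left(22424 + 12194\right) + 10567\right) = \left(\frac{1}{- \frac{230680555498}{32678271} - \frac{83}{100}} + 42441\right) \left(34618 + 10567\right) = \left(\frac{1}{- \frac{23070767846293}{3267827100}} + 42441\right) 45185 = \left(- \frac{3267827100}{23070767846293} + 42441\right) 45185 = \frac{979146454896694113}{23070767846293} \cdot 45185 = \frac{44242732564507123495905}{23070767846293}$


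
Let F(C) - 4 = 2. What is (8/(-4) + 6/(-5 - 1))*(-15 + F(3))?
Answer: 27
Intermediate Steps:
F(C) = 6 (F(C) = 4 + 2 = 6)
(8/(-4) + 6/(-5 - 1))*(-15 + F(3)) = (8/(-4) + 6/(-5 - 1))*(-15 + 6) = (8*(-1/4) + 6/(-6))*(-9) = (-2 + 6*(-1/6))*(-9) = (-2 - 1)*(-9) = -3*(-9) = 27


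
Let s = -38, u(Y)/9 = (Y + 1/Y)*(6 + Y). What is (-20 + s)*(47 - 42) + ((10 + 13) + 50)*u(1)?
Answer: 8908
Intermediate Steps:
u(Y) = 9*(6 + Y)*(Y + 1/Y) (u(Y) = 9*((Y + 1/Y)*(6 + Y)) = 9*((6 + Y)*(Y + 1/Y)) = 9*(6 + Y)*(Y + 1/Y))
(-20 + s)*(47 - 42) + ((10 + 13) + 50)*u(1) = (-20 - 38)*(47 - 42) + ((10 + 13) + 50)*(9 + 9*1² + 54*1 + 54/1) = -58*5 + (23 + 50)*(9 + 9*1 + 54 + 54*1) = -290 + 73*(9 + 9 + 54 + 54) = -290 + 73*126 = -290 + 9198 = 8908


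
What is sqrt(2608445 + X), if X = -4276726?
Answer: I*sqrt(1668281) ≈ 1291.6*I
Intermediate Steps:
sqrt(2608445 + X) = sqrt(2608445 - 4276726) = sqrt(-1668281) = I*sqrt(1668281)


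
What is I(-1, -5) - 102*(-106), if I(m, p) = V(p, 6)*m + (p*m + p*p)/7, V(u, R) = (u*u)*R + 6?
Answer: 74622/7 ≈ 10660.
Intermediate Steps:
V(u, R) = 6 + R*u**2 (V(u, R) = u**2*R + 6 = R*u**2 + 6 = 6 + R*u**2)
I(m, p) = p**2/7 + m*(6 + 6*p**2) + m*p/7 (I(m, p) = (6 + 6*p**2)*m + (p*m + p*p)/7 = m*(6 + 6*p**2) + (m*p + p**2)*(1/7) = m*(6 + 6*p**2) + (p**2 + m*p)*(1/7) = m*(6 + 6*p**2) + (p**2/7 + m*p/7) = p**2/7 + m*(6 + 6*p**2) + m*p/7)
I(-1, -5) - 102*(-106) = ((1/7)*(-5)**2 + 6*(-1)*(1 + (-5)**2) + (1/7)*(-1)*(-5)) - 102*(-106) = ((1/7)*25 + 6*(-1)*(1 + 25) + 5/7) + 10812 = (25/7 + 6*(-1)*26 + 5/7) + 10812 = (25/7 - 156 + 5/7) + 10812 = -1062/7 + 10812 = 74622/7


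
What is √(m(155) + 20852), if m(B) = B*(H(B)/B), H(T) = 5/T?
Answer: √20038803/31 ≈ 144.40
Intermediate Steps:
m(B) = 5/B (m(B) = B*((5/B)/B) = B*(5/B²) = 5/B)
√(m(155) + 20852) = √(5/155 + 20852) = √(5*(1/155) + 20852) = √(1/31 + 20852) = √(646413/31) = √20038803/31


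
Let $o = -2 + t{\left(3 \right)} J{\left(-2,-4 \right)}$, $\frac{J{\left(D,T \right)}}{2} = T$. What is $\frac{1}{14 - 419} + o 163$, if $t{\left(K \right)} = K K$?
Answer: $- \frac{4885111}{405} \approx -12062.0$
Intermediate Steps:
$J{\left(D,T \right)} = 2 T$
$t{\left(K \right)} = K^{2}$
$o = -74$ ($o = -2 + 3^{2} \cdot 2 \left(-4\right) = -2 + 9 \left(-8\right) = -2 - 72 = -74$)
$\frac{1}{14 - 419} + o 163 = \frac{1}{14 - 419} - 12062 = \frac{1}{-405} - 12062 = - \frac{1}{405} - 12062 = - \frac{4885111}{405}$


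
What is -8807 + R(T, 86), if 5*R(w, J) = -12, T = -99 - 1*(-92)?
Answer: -44047/5 ≈ -8809.4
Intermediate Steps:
T = -7 (T = -99 + 92 = -7)
R(w, J) = -12/5 (R(w, J) = (1/5)*(-12) = -12/5)
-8807 + R(T, 86) = -8807 - 12/5 = -44047/5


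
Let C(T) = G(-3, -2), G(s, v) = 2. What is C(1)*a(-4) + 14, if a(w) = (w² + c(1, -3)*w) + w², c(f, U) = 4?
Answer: 46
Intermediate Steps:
C(T) = 2
a(w) = 2*w² + 4*w (a(w) = (w² + 4*w) + w² = 2*w² + 4*w)
C(1)*a(-4) + 14 = 2*(2*(-4)*(2 - 4)) + 14 = 2*(2*(-4)*(-2)) + 14 = 2*16 + 14 = 32 + 14 = 46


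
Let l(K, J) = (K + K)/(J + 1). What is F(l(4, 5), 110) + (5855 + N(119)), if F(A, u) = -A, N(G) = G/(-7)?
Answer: 17510/3 ≈ 5836.7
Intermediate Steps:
l(K, J) = 2*K/(1 + J) (l(K, J) = (2*K)/(1 + J) = 2*K/(1 + J))
N(G) = -G/7 (N(G) = G*(-1/7) = -G/7)
F(l(4, 5), 110) + (5855 + N(119)) = -2*4/(1 + 5) + (5855 - 1/7*119) = -2*4/6 + (5855 - 17) = -2*4/6 + 5838 = -1*4/3 + 5838 = -4/3 + 5838 = 17510/3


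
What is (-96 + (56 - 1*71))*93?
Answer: -10323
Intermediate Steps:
(-96 + (56 - 1*71))*93 = (-96 + (56 - 71))*93 = (-96 - 15)*93 = -111*93 = -10323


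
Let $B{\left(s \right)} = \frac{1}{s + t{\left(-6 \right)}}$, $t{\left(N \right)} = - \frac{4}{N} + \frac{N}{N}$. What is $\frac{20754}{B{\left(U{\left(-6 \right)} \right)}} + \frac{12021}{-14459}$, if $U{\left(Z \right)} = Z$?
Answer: $- \frac{1300367727}{14459} \approx -89935.0$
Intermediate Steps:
$t{\left(N \right)} = 1 - \frac{4}{N}$ ($t{\left(N \right)} = - \frac{4}{N} + 1 = 1 - \frac{4}{N}$)
$B{\left(s \right)} = \frac{1}{\frac{5}{3} + s}$ ($B{\left(s \right)} = \frac{1}{s + \frac{-4 - 6}{-6}} = \frac{1}{s - - \frac{5}{3}} = \frac{1}{s + \frac{5}{3}} = \frac{1}{\frac{5}{3} + s}$)
$\frac{20754}{B{\left(U{\left(-6 \right)} \right)}} + \frac{12021}{-14459} = \frac{20754}{3 \frac{1}{5 + 3 \left(-6\right)}} + \frac{12021}{-14459} = \frac{20754}{3 \frac{1}{5 - 18}} + 12021 \left(- \frac{1}{14459}\right) = \frac{20754}{3 \frac{1}{-13}} - \frac{12021}{14459} = \frac{20754}{3 \left(- \frac{1}{13}\right)} - \frac{12021}{14459} = \frac{20754}{- \frac{3}{13}} - \frac{12021}{14459} = 20754 \left(- \frac{13}{3}\right) - \frac{12021}{14459} = -89934 - \frac{12021}{14459} = - \frac{1300367727}{14459}$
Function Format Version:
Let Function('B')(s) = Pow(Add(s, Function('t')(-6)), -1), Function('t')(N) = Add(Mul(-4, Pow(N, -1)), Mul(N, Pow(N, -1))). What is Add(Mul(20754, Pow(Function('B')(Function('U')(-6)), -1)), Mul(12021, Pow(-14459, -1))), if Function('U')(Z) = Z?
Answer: Rational(-1300367727, 14459) ≈ -89935.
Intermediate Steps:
Function('t')(N) = Add(1, Mul(-4, Pow(N, -1))) (Function('t')(N) = Add(Mul(-4, Pow(N, -1)), 1) = Add(1, Mul(-4, Pow(N, -1))))
Function('B')(s) = Pow(Add(Rational(5, 3), s), -1) (Function('B')(s) = Pow(Add(s, Mul(Pow(-6, -1), Add(-4, -6))), -1) = Pow(Add(s, Mul(Rational(-1, 6), -10)), -1) = Pow(Add(s, Rational(5, 3)), -1) = Pow(Add(Rational(5, 3), s), -1))
Add(Mul(20754, Pow(Function('B')(Function('U')(-6)), -1)), Mul(12021, Pow(-14459, -1))) = Add(Mul(20754, Pow(Mul(3, Pow(Add(5, Mul(3, -6)), -1)), -1)), Mul(12021, Pow(-14459, -1))) = Add(Mul(20754, Pow(Mul(3, Pow(Add(5, -18), -1)), -1)), Mul(12021, Rational(-1, 14459))) = Add(Mul(20754, Pow(Mul(3, Pow(-13, -1)), -1)), Rational(-12021, 14459)) = Add(Mul(20754, Pow(Mul(3, Rational(-1, 13)), -1)), Rational(-12021, 14459)) = Add(Mul(20754, Pow(Rational(-3, 13), -1)), Rational(-12021, 14459)) = Add(Mul(20754, Rational(-13, 3)), Rational(-12021, 14459)) = Add(-89934, Rational(-12021, 14459)) = Rational(-1300367727, 14459)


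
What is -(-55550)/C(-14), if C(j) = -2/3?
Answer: -83325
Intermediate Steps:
C(j) = -2/3 (C(j) = -2*1/3 = -2/3)
-(-55550)/C(-14) = -(-55550)/(-2/3) = -(-55550)*(-3)/2 = -110*1515/2 = -83325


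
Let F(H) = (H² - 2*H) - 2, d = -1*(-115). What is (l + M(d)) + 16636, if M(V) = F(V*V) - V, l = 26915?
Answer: 174917609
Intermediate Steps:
d = 115
F(H) = -2 + H² - 2*H
M(V) = -2 + V⁴ - V - 2*V² (M(V) = (-2 + (V*V)² - 2*V*V) - V = (-2 + (V²)² - 2*V²) - V = (-2 + V⁴ - 2*V²) - V = -2 + V⁴ - V - 2*V²)
(l + M(d)) + 16636 = (26915 + (-2 + 115⁴ - 1*115 - 2*115²)) + 16636 = (26915 + (-2 + 174900625 - 115 - 2*13225)) + 16636 = (26915 + (-2 + 174900625 - 115 - 26450)) + 16636 = (26915 + 174874058) + 16636 = 174900973 + 16636 = 174917609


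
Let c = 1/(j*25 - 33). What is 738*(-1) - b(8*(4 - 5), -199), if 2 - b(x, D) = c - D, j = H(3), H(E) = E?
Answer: -22721/42 ≈ -540.98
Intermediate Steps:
j = 3
c = 1/42 (c = 1/(3*25 - 33) = 1/(75 - 33) = 1/42 ≈ 0.023810)
b(x, D) = 83/42 + D (b(x, D) = 2 - (1/42 - D) = 2 + (-1/42 + D) = 83/42 + D)
738*(-1) - b(8*(4 - 5), -199) = 738*(-1) - (83/42 - 199) = -738 - 1*(-8275/42) = -738 + 8275/42 = -22721/42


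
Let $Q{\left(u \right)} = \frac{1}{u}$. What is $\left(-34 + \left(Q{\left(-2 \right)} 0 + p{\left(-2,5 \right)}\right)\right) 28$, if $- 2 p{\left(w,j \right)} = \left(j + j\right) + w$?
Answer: $-1064$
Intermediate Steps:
$p{\left(w,j \right)} = - j - \frac{w}{2}$ ($p{\left(w,j \right)} = - \frac{\left(j + j\right) + w}{2} = - \frac{2 j + w}{2} = - \frac{w + 2 j}{2} = - j - \frac{w}{2}$)
$\left(-34 + \left(Q{\left(-2 \right)} 0 + p{\left(-2,5 \right)}\right)\right) 28 = \left(-34 + \left(\frac{1}{-2} \cdot 0 - 4\right)\right) 28 = \left(-34 + \left(\left(- \frac{1}{2}\right) 0 + \left(-5 + 1\right)\right)\right) 28 = \left(-34 + \left(0 - 4\right)\right) 28 = \left(-34 - 4\right) 28 = \left(-38\right) 28 = -1064$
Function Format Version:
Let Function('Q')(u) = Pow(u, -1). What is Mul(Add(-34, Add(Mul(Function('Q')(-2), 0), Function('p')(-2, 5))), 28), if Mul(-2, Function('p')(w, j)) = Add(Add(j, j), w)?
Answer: -1064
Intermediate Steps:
Function('p')(w, j) = Add(Mul(-1, j), Mul(Rational(-1, 2), w)) (Function('p')(w, j) = Mul(Rational(-1, 2), Add(Add(j, j), w)) = Mul(Rational(-1, 2), Add(Mul(2, j), w)) = Mul(Rational(-1, 2), Add(w, Mul(2, j))) = Add(Mul(-1, j), Mul(Rational(-1, 2), w)))
Mul(Add(-34, Add(Mul(Function('Q')(-2), 0), Function('p')(-2, 5))), 28) = Mul(Add(-34, Add(Mul(Pow(-2, -1), 0), Add(Mul(-1, 5), Mul(Rational(-1, 2), -2)))), 28) = Mul(Add(-34, Add(Mul(Rational(-1, 2), 0), Add(-5, 1))), 28) = Mul(Add(-34, Add(0, -4)), 28) = Mul(Add(-34, -4), 28) = Mul(-38, 28) = -1064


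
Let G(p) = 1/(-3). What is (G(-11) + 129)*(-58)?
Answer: -22388/3 ≈ -7462.7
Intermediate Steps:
G(p) = -⅓
(G(-11) + 129)*(-58) = (-⅓ + 129)*(-58) = (386/3)*(-58) = -22388/3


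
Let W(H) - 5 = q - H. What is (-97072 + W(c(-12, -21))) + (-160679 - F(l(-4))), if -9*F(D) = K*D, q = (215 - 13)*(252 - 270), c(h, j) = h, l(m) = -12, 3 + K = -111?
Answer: -261218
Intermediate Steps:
K = -114 (K = -3 - 111 = -114)
q = -3636 (q = 202*(-18) = -3636)
F(D) = 38*D/3 (F(D) = -(-38)*D/3 = 38*D/3)
W(H) = -3631 - H (W(H) = 5 + (-3636 - H) = -3631 - H)
(-97072 + W(c(-12, -21))) + (-160679 - F(l(-4))) = (-97072 + (-3631 - 1*(-12))) + (-160679 - 38*(-12)/3) = (-97072 + (-3631 + 12)) + (-160679 - 1*(-152)) = (-97072 - 3619) + (-160679 + 152) = -100691 - 160527 = -261218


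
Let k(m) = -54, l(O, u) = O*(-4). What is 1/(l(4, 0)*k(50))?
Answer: 1/864 ≈ 0.0011574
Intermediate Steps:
l(O, u) = -4*O
1/(l(4, 0)*k(50)) = 1/(-4*4*(-54)) = 1/(-16*(-54)) = 1/864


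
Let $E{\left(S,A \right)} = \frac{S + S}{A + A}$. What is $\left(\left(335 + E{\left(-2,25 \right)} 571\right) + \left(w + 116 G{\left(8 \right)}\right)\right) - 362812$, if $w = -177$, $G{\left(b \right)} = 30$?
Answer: $- \frac{8980492}{25} \approx -3.5922 \cdot 10^{5}$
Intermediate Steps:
$E{\left(S,A \right)} = \frac{S}{A}$ ($E{\left(S,A \right)} = \frac{2 S}{2 A} = 2 S \frac{1}{2 A} = \frac{S}{A}$)
$\left(\left(335 + E{\left(-2,25 \right)} 571\right) + \left(w + 116 G{\left(8 \right)}\right)\right) - 362812 = \left(\left(335 + - \frac{2}{25} \cdot 571\right) + \left(-177 + 116 \cdot 30\right)\right) - 362812 = \left(\left(335 + \left(-2\right) \frac{1}{25} \cdot 571\right) + \left(-177 + 3480\right)\right) - 362812 = \left(\left(335 - \frac{1142}{25}\right) + 3303\right) - 362812 = \left(\frac{7233}{25} + 3303\right) - 362812 = \frac{89808}{25} - 362812 = - \frac{8980492}{25}$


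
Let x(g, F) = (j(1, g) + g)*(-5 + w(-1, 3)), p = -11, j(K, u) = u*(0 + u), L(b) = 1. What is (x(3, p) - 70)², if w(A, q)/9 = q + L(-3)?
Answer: 91204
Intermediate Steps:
j(K, u) = u² (j(K, u) = u*u = u²)
w(A, q) = 9 + 9*q (w(A, q) = 9*(q + 1) = 9*(1 + q) = 9 + 9*q)
x(g, F) = 31*g + 31*g² (x(g, F) = (g² + g)*(-5 + (9 + 9*3)) = (g + g²)*(-5 + (9 + 27)) = (g + g²)*(-5 + 36) = (g + g²)*31 = 31*g + 31*g²)
(x(3, p) - 70)² = (31*3*(1 + 3) - 70)² = (31*3*4 - 70)² = (372 - 70)² = 302² = 91204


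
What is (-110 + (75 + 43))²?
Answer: 64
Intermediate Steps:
(-110 + (75 + 43))² = (-110 + 118)² = 8² = 64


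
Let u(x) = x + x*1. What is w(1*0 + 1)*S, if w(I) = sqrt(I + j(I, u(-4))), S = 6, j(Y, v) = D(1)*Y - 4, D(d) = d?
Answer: 6*I*sqrt(2) ≈ 8.4853*I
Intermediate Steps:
u(x) = 2*x (u(x) = x + x = 2*x)
j(Y, v) = -4 + Y (j(Y, v) = 1*Y - 4 = Y - 4 = -4 + Y)
w(I) = sqrt(-4 + 2*I) (w(I) = sqrt(I + (-4 + I)) = sqrt(-4 + 2*I))
w(1*0 + 1)*S = sqrt(-4 + 2*(1*0 + 1))*6 = sqrt(-4 + 2*(0 + 1))*6 = sqrt(-4 + 2*1)*6 = sqrt(-4 + 2)*6 = sqrt(-2)*6 = (I*sqrt(2))*6 = 6*I*sqrt(2)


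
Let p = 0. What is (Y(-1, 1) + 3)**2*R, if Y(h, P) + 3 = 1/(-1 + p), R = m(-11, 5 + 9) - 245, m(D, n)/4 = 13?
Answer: -193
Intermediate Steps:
m(D, n) = 52 (m(D, n) = 4*13 = 52)
R = -193 (R = 52 - 245 = -193)
Y(h, P) = -4 (Y(h, P) = -3 + 1/(-1 + 0) = -3 + 1/(-1) = -3 - 1 = -4)
(Y(-1, 1) + 3)**2*R = (-4 + 3)**2*(-193) = (-1)**2*(-193) = 1*(-193) = -193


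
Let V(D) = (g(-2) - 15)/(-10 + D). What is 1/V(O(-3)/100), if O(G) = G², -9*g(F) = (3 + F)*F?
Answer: 8919/13300 ≈ 0.67060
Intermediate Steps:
g(F) = -F*(3 + F)/9 (g(F) = -(3 + F)*F/9 = -F*(3 + F)/9)
V(D) = -133/(9*(-10 + D)) (V(D) = (-⅑*(-2)*(3 - 2) - 15)/(-10 + D) = (-⅑*(-2)*1 - 15)/(-10 + D) = (2/9 - 15)/(-10 + D) = -133/(9*(-10 + D)))
1/V(O(-3)/100) = 1/(-133/(-90 + 9*((-3)²/100))) = 1/(-133/(-90 + 9*(9*(1/100)))) = 1/(-133/(-90 + 9*(9/100))) = 1/(-133/(-90 + 81/100)) = 1/(-133/(-8919/100)) = 1/(-133*(-100/8919)) = 1/(13300/8919) = 8919/13300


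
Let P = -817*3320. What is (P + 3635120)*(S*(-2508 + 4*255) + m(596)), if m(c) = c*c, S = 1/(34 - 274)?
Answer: 327756419496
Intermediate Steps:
S = -1/240 (S = 1/(-240) = -1/240 ≈ -0.0041667)
m(c) = c²
P = -2712440
(P + 3635120)*(S*(-2508 + 4*255) + m(596)) = (-2712440 + 3635120)*(-(-2508 + 4*255)/240 + 596²) = 922680*(-(-2508 + 1020)/240 + 355216) = 922680*(-1/240*(-1488) + 355216) = 922680*(31/5 + 355216) = 922680*(1776111/5) = 327756419496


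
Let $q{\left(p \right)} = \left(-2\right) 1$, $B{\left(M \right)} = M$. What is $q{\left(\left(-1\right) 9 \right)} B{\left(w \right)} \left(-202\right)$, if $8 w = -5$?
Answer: $- \frac{505}{2} \approx -252.5$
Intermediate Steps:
$w = - \frac{5}{8}$ ($w = \frac{1}{8} \left(-5\right) = - \frac{5}{8} \approx -0.625$)
$q{\left(p \right)} = -2$
$q{\left(\left(-1\right) 9 \right)} B{\left(w \right)} \left(-202\right) = \left(-2\right) \left(- \frac{5}{8}\right) \left(-202\right) = \frac{5}{4} \left(-202\right) = - \frac{505}{2}$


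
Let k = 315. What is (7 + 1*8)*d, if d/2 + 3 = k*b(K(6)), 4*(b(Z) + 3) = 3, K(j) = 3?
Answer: -42705/2 ≈ -21353.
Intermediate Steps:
b(Z) = -9/4 (b(Z) = -3 + (¼)*3 = -3 + ¾ = -9/4)
d = -2847/2 (d = -6 + 2*(315*(-9/4)) = -6 + 2*(-2835/4) = -6 - 2835/2 = -2847/2 ≈ -1423.5)
(7 + 1*8)*d = (7 + 1*8)*(-2847/2) = (7 + 8)*(-2847/2) = 15*(-2847/2) = -42705/2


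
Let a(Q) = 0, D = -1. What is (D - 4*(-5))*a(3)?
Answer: 0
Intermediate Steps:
(D - 4*(-5))*a(3) = (-1 - 4*(-5))*0 = (-1 + 20)*0 = 19*0 = 0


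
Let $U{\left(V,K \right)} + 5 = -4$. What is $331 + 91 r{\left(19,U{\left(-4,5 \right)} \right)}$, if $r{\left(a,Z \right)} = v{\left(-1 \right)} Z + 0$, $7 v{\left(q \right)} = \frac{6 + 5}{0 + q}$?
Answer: $1618$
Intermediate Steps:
$U{\left(V,K \right)} = -9$ ($U{\left(V,K \right)} = -5 - 4 = -9$)
$v{\left(q \right)} = \frac{11}{7 q}$ ($v{\left(q \right)} = \frac{\left(6 + 5\right) \frac{1}{0 + q}}{7} = \frac{11 \frac{1}{q}}{7} = \frac{11}{7 q}$)
$r{\left(a,Z \right)} = - \frac{11 Z}{7}$ ($r{\left(a,Z \right)} = \frac{11}{7 \left(-1\right)} Z + 0 = \frac{11}{7} \left(-1\right) Z + 0 = - \frac{11 Z}{7} + 0 = - \frac{11 Z}{7}$)
$331 + 91 r{\left(19,U{\left(-4,5 \right)} \right)} = 331 + 91 \left(\left(- \frac{11}{7}\right) \left(-9\right)\right) = 331 + 91 \cdot \frac{99}{7} = 331 + 1287 = 1618$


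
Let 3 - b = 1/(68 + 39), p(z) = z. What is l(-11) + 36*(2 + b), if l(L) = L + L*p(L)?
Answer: 30994/107 ≈ 289.66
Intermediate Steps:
b = 320/107 (b = 3 - 1/(68 + 39) = 3 - 1/107 = 320/107 ≈ 2.9907)
l(L) = L + L**2 (l(L) = L + L*L = L + L**2)
l(-11) + 36*(2 + b) = -11*(1 - 11) + 36*(2 + 320/107) = -11*(-10) + 36*(534/107) = 110 + 19224/107 = 30994/107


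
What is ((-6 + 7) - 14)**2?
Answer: 169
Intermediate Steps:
((-6 + 7) - 14)**2 = (1 - 14)**2 = (-13)**2 = 169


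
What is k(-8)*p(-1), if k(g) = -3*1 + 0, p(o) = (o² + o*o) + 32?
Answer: -102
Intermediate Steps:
p(o) = 32 + 2*o² (p(o) = (o² + o²) + 32 = 2*o² + 32 = 32 + 2*o²)
k(g) = -3 (k(g) = -3 + 0 = -3)
k(-8)*p(-1) = -3*(32 + 2*(-1)²) = -3*(32 + 2*1) = -3*(32 + 2) = -3*34 = -102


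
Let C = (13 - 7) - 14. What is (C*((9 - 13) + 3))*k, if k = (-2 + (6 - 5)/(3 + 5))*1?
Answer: -15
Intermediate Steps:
k = -15/8 (k = (-2 + 1/8)*1 = -15/8*1 = -15/8 ≈ -1.8750)
C = -8 (C = 6 - 14 = -8)
(C*((9 - 13) + 3))*k = -8*((9 - 13) + 3)*(-15/8) = -8*(-4 + 3)*(-15/8) = -8*(-1)*(-15/8) = 8*(-15/8) = -15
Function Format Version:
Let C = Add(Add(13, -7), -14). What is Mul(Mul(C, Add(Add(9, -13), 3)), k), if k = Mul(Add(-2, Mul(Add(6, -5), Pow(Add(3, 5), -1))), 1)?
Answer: -15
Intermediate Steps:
k = Rational(-15, 8) (k = Mul(Add(-2, Mul(1, Pow(8, -1))), 1) = Mul(Add(-2, Mul(1, Rational(1, 8))), 1) = Mul(Add(-2, Rational(1, 8)), 1) = Mul(Rational(-15, 8), 1) = Rational(-15, 8) ≈ -1.8750)
C = -8 (C = Add(6, -14) = -8)
Mul(Mul(C, Add(Add(9, -13), 3)), k) = Mul(Mul(-8, Add(Add(9, -13), 3)), Rational(-15, 8)) = Mul(Mul(-8, Add(-4, 3)), Rational(-15, 8)) = Mul(Mul(-8, -1), Rational(-15, 8)) = Mul(8, Rational(-15, 8)) = -15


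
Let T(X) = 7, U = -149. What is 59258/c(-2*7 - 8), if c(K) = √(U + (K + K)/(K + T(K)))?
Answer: -59258*I*√32865/2191 ≈ -4903.1*I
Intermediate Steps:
c(K) = √(-149 + 2*K/(7 + K)) (c(K) = √(-149 + (K + K)/(K + 7)) = √(-149 + (2*K)/(7 + K)) = √(-149 + 2*K/(7 + K)))
59258/c(-2*7 - 8) = 59258/((√7*√((-149 - 21*(-2*7 - 8))/(7 + (-2*7 - 8))))) = 59258/((√7*√((-149 - 21*(-14 - 8))/(7 + (-14 - 8))))) = 59258/((√7*√((-149 - 21*(-22))/(7 - 22)))) = 59258/((√7*√((-149 + 462)/(-15)))) = 59258/((√7*√(-1/15*313))) = 59258/((√7*√(-313/15))) = 59258/((√7*(I*√4695/15))) = 59258/((I*√32865/15)) = 59258*(-I*√32865/2191) = -59258*I*√32865/2191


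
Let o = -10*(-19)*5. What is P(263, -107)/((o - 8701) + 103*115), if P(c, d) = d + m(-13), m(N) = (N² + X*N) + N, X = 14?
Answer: -133/4094 ≈ -0.032487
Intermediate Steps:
o = 950 (o = 190*5 = 950)
m(N) = N² + 15*N (m(N) = (N² + 14*N) + N = N² + 15*N)
P(c, d) = -26 + d (P(c, d) = d - 13*(15 - 13) = d - 13*2 = d - 26 = -26 + d)
P(263, -107)/((o - 8701) + 103*115) = (-26 - 107)/((950 - 8701) + 103*115) = -133/(-7751 + 11845) = -133/4094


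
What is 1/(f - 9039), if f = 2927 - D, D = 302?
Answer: -1/6414 ≈ -0.00015591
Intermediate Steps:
f = 2625 (f = 2927 - 1*302 = 2927 - 302 = 2625)
1/(f - 9039) = 1/(2625 - 9039) = 1/(-6414) = -1/6414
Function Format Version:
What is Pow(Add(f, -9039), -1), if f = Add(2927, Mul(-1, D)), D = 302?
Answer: Rational(-1, 6414) ≈ -0.00015591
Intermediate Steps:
f = 2625 (f = Add(2927, Mul(-1, 302)) = Add(2927, -302) = 2625)
Pow(Add(f, -9039), -1) = Pow(Add(2625, -9039), -1) = Pow(-6414, -1) = Rational(-1, 6414)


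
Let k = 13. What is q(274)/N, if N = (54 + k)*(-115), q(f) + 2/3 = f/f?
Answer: -1/23115 ≈ -4.3262e-5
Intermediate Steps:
q(f) = ⅓ (q(f) = -⅔ + f/f = -⅔ + 1 = ⅓)
N = -7705 (N = (54 + 13)*(-115) = 67*(-115) = -7705)
q(274)/N = (⅓)/(-7705) = (⅓)*(-1/7705) = -1/23115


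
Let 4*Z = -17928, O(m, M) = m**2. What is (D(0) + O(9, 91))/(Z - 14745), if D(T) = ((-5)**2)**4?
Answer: -390706/19227 ≈ -20.321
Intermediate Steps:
D(T) = 390625 (D(T) = 25**4 = 390625)
Z = -4482 (Z = (1/4)*(-17928) = -4482)
(D(0) + O(9, 91))/(Z - 14745) = (390625 + 9**2)/(-4482 - 14745) = (390625 + 81)/(-19227) = 390706*(-1/19227) = -390706/19227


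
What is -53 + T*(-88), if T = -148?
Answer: 12971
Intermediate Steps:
-53 + T*(-88) = -53 - 148*(-88) = -53 + 13024 = 12971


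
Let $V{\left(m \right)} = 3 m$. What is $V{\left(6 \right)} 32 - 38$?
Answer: $538$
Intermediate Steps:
$V{\left(6 \right)} 32 - 38 = 3 \cdot 6 \cdot 32 - 38 = 18 \cdot 32 - 38 = 576 - 38 = 538$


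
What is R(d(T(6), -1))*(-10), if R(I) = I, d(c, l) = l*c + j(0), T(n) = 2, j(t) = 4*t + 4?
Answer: -20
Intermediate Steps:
j(t) = 4 + 4*t
d(c, l) = 4 + c*l (d(c, l) = l*c + (4 + 4*0) = c*l + (4 + 0) = c*l + 4 = 4 + c*l)
R(d(T(6), -1))*(-10) = (4 + 2*(-1))*(-10) = (4 - 2)*(-10) = 2*(-10) = -20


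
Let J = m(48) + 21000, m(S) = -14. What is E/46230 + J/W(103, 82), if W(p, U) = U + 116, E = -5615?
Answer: 32302367/305118 ≈ 105.87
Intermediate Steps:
W(p, U) = 116 + U
J = 20986 (J = -14 + 21000 = 20986)
E/46230 + J/W(103, 82) = -5615/46230 + 20986/(116 + 82) = -5615*1/46230 + 20986/198 = -1123/9246 + 20986*(1/198) = -1123/9246 + 10493/99 = 32302367/305118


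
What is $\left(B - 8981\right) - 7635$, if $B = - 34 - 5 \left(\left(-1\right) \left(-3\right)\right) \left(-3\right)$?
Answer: $-18146$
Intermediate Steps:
$B = -1530$ ($B = - 34 \left(-5\right) 3 \left(-3\right) = - 34 \left(\left(-15\right) \left(-3\right)\right) = \left(-34\right) 45 = -1530$)
$\left(B - 8981\right) - 7635 = \left(-1530 - 8981\right) - 7635 = -10511 - 7635 = -18146$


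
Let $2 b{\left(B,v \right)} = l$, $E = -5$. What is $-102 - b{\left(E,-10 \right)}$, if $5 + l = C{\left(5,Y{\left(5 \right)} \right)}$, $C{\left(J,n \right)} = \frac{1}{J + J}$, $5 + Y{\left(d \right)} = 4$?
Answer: $- \frac{1991}{20} \approx -99.55$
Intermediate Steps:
$Y{\left(d \right)} = -1$ ($Y{\left(d \right)} = -5 + 4 = -1$)
$C{\left(J,n \right)} = \frac{1}{2 J}$
$l = - \frac{49}{10}$ ($l = -5 + \frac{1}{2 \cdot 5} = -5 + \frac{1}{2} \cdot \frac{1}{5} = -5 + \frac{1}{10} = - \frac{49}{10} \approx -4.9$)
$b{\left(B,v \right)} = - \frac{49}{20}$ ($b{\left(B,v \right)} = \frac{1}{2} \left(- \frac{49}{10}\right) = - \frac{49}{20}$)
$-102 - b{\left(E,-10 \right)} = -102 - - \frac{49}{20} = -102 + \frac{49}{20} = - \frac{1991}{20}$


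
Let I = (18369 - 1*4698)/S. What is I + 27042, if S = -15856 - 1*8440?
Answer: 656998761/24296 ≈ 27041.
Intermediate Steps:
S = -24296 (S = -15856 - 8440 = -24296)
I = -13671/24296 (I = (18369 - 1*4698)/(-24296) = (18369 - 4698)*(-1/24296) = 13671*(-1/24296) = -13671/24296 ≈ -0.56269)
I + 27042 = -13671/24296 + 27042 = 656998761/24296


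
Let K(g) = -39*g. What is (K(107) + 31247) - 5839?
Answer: 21235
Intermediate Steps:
(K(107) + 31247) - 5839 = (-39*107 + 31247) - 5839 = (-4173 + 31247) - 5839 = 27074 - 5839 = 21235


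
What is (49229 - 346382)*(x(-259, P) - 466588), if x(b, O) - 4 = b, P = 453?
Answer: 138723797979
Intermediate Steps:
x(b, O) = 4 + b
(49229 - 346382)*(x(-259, P) - 466588) = (49229 - 346382)*((4 - 259) - 466588) = -297153*(-255 - 466588) = -297153*(-466843) = 138723797979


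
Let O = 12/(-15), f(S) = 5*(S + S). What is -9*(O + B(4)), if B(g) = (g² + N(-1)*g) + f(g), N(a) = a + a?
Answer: -2124/5 ≈ -424.80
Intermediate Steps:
N(a) = 2*a
f(S) = 10*S (f(S) = 5*(2*S) = 10*S)
O = -⅘ (O = 12*(-1/15) = -⅘ ≈ -0.80000)
B(g) = g² + 8*g (B(g) = (g² + (2*(-1))*g) + 10*g = (g² - 2*g) + 10*g = g² + 8*g)
-9*(O + B(4)) = -9*(-⅘ + 4*(8 + 4)) = -9*(-⅘ + 4*12) = -9*(-⅘ + 48) = -9*236/5 = -2124/5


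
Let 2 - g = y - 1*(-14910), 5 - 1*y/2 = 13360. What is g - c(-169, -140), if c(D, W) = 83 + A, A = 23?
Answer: 11696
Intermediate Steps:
c(D, W) = 106 (c(D, W) = 83 + 23 = 106)
y = -26710 (y = 10 - 2*13360 = 10 - 26720 = -26710)
g = 11802 (g = 2 - (-26710 - 1*(-14910)) = 2 - (-26710 + 14910) = 2 - 1*(-11800) = 2 + 11800 = 11802)
g - c(-169, -140) = 11802 - 1*106 = 11802 - 106 = 11696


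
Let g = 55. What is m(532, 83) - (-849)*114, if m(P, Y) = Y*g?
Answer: 101351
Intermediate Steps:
m(P, Y) = 55*Y (m(P, Y) = Y*55 = 55*Y)
m(532, 83) - (-849)*114 = 55*83 - (-849)*114 = 4565 - 1*(-96786) = 4565 + 96786 = 101351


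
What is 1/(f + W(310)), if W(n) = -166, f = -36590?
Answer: -1/36756 ≈ -2.7206e-5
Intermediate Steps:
1/(f + W(310)) = 1/(-36590 - 166) = 1/(-36756) = -1/36756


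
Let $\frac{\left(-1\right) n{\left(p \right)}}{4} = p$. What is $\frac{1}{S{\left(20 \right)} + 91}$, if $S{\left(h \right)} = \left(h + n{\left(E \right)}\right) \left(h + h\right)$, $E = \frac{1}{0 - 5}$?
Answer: $\frac{1}{923} \approx 0.0010834$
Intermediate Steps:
$E = - \frac{1}{5}$ ($E = \frac{1}{-5} = - \frac{1}{5} \approx -0.2$)
$n{\left(p \right)} = - 4 p$
$S{\left(h \right)} = 2 h \left(\frac{4}{5} + h\right)$ ($S{\left(h \right)} = \left(h - - \frac{4}{5}\right) \left(h + h\right) = \left(h + \frac{4}{5}\right) 2 h = \left(\frac{4}{5} + h\right) 2 h = 2 h \left(\frac{4}{5} + h\right)$)
$\frac{1}{S{\left(20 \right)} + 91} = \frac{1}{\frac{2}{5} \cdot 20 \left(4 + 5 \cdot 20\right) + 91} = \frac{1}{\frac{2}{5} \cdot 20 \left(4 + 100\right) + 91} = \frac{1}{\frac{2}{5} \cdot 20 \cdot 104 + 91} = \frac{1}{832 + 91} = \frac{1}{923}$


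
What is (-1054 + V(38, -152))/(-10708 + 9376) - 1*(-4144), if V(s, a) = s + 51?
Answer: 5520773/1332 ≈ 4144.7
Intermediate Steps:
V(s, a) = 51 + s
(-1054 + V(38, -152))/(-10708 + 9376) - 1*(-4144) = (-1054 + (51 + 38))/(-10708 + 9376) - 1*(-4144) = (-1054 + 89)/(-1332) + 4144 = -965*(-1/1332) + 4144 = 965/1332 + 4144 = 5520773/1332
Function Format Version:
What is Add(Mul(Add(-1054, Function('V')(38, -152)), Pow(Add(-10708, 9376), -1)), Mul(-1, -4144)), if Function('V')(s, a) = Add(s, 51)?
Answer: Rational(5520773, 1332) ≈ 4144.7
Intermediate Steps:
Function('V')(s, a) = Add(51, s)
Add(Mul(Add(-1054, Function('V')(38, -152)), Pow(Add(-10708, 9376), -1)), Mul(-1, -4144)) = Add(Mul(Add(-1054, Add(51, 38)), Pow(Add(-10708, 9376), -1)), Mul(-1, -4144)) = Add(Mul(Add(-1054, 89), Pow(-1332, -1)), 4144) = Add(Mul(-965, Rational(-1, 1332)), 4144) = Add(Rational(965, 1332), 4144) = Rational(5520773, 1332)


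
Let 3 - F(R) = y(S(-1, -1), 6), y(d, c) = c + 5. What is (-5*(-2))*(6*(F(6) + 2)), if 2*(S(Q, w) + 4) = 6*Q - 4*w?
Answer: -360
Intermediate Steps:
S(Q, w) = -4 - 2*w + 3*Q (S(Q, w) = -4 + (6*Q - 4*w)/2 = -4 + (-4*w + 6*Q)/2 = -4 + (-2*w + 3*Q) = -4 - 2*w + 3*Q)
y(d, c) = 5 + c
F(R) = -8 (F(R) = 3 - (5 + 6) = 3 - 1*11 = 3 - 11 = -8)
(-5*(-2))*(6*(F(6) + 2)) = (-5*(-2))*(6*(-8 + 2)) = 10*(6*(-6)) = 10*(-36) = -360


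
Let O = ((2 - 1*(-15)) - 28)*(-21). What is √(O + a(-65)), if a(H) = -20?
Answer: √211 ≈ 14.526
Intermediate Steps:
O = 231 (O = ((2 + 15) - 28)*(-21) = (17 - 28)*(-21) = -11*(-21) = 231)
√(O + a(-65)) = √(231 - 20) = √211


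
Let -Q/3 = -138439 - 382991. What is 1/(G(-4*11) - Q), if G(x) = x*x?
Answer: -1/1562354 ≈ -6.4006e-7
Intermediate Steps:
Q = 1564290 (Q = -3*(-138439 - 382991) = -3*(-521430) = 1564290)
G(x) = x²
1/(G(-4*11) - Q) = 1/((-4*11)² - 1*1564290) = 1/((-44)² - 1564290) = 1/(1936 - 1564290) = 1/(-1562354) = -1/1562354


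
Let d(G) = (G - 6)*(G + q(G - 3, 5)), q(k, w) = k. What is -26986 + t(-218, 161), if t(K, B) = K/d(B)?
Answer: -1334322988/49445 ≈ -26986.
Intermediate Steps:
d(G) = (-6 + G)*(-3 + 2*G) (d(G) = (G - 6)*(G + (G - 3)) = (-6 + G)*(G + (-3 + G)) = (-6 + G)*(-3 + 2*G))
t(K, B) = K/(18 - 15*B + 2*B²)
-26986 + t(-218, 161) = -26986 - 218/(18 - 15*161 + 2*161²) = -26986 - 218/(18 - 2415 + 2*25921) = -26986 - 218/(18 - 2415 + 51842) = -26986 - 218/49445 = -1334322988/49445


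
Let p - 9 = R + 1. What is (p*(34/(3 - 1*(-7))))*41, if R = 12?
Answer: 15334/5 ≈ 3066.8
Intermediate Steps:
p = 22 (p = 9 + (12 + 1) = 9 + 13 = 22)
(p*(34/(3 - 1*(-7))))*41 = (22*(34/(3 - 1*(-7))))*41 = (22*(34/(3 + 7)))*41 = (22*(34/10))*41 = (22*(34*(1/10)))*41 = (22*(17/5))*41 = (374/5)*41 = 15334/5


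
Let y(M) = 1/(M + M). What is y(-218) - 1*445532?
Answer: -194251953/436 ≈ -4.4553e+5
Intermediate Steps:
y(M) = 1/(2*M)
y(-218) - 1*445532 = (½)/(-218) - 1*445532 = (½)*(-1/218) - 445532 = -1/436 - 445532 = -194251953/436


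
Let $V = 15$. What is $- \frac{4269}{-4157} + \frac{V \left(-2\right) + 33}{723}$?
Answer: $\frac{1032986}{1001837} \approx 1.0311$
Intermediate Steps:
$- \frac{4269}{-4157} + \frac{V \left(-2\right) + 33}{723} = - \frac{4269}{-4157} + \frac{15 \left(-2\right) + 33}{723} = \left(-4269\right) \left(- \frac{1}{4157}\right) + \left(-30 + 33\right) \frac{1}{723} = \frac{4269}{4157} + 3 \cdot \frac{1}{723} = \frac{4269}{4157} + \frac{1}{241} = \frac{1032986}{1001837}$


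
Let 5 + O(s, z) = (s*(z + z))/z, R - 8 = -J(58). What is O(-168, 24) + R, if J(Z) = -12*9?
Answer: -225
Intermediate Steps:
J(Z) = -108
R = 116 (R = 8 - 1*(-108) = 8 + 108 = 116)
O(s, z) = -5 + 2*s (O(s, z) = -5 + (s*(z + z))/z = -5 + (s*(2*z))/z = -5 + (2*s*z)/z = -5 + 2*s)
O(-168, 24) + R = (-5 + 2*(-168)) + 116 = (-5 - 336) + 116 = -341 + 116 = -225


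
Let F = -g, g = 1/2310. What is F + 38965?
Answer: 90009149/2310 ≈ 38965.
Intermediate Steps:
g = 1/2310 ≈ 0.00043290
F = -1/2310 (F = -1*1/2310 = -1/2310 ≈ -0.00043290)
F + 38965 = -1/2310 + 38965 = 90009149/2310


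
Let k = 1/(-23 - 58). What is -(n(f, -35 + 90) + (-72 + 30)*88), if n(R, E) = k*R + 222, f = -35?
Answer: 281359/81 ≈ 3473.6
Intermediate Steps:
k = -1/81 (k = 1/(-81) = -1/81 ≈ -0.012346)
n(R, E) = 222 - R/81 (n(R, E) = -R/81 + 222 = 222 - R/81)
-(n(f, -35 + 90) + (-72 + 30)*88) = -((222 - 1/81*(-35)) + (-72 + 30)*88) = -((222 + 35/81) - 42*88) = -(18017/81 - 3696) = -1*(-281359/81) = 281359/81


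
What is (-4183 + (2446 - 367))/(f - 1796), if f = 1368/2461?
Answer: 1294486/1104647 ≈ 1.1719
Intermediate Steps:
f = 1368/2461 (f = 1368*(1/2461) = 1368/2461 ≈ 0.55587)
(-4183 + (2446 - 367))/(f - 1796) = (-4183 + (2446 - 367))/(1368/2461 - 1796) = (-4183 + 2079)/(-4418588/2461) = -2104*(-2461/4418588) = 1294486/1104647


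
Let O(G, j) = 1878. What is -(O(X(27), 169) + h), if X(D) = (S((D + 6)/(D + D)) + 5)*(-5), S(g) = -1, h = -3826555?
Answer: 3824677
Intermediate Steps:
X(D) = -20 (X(D) = (-1 + 5)*(-5) = 4*(-5) = -20)
-(O(X(27), 169) + h) = -(1878 - 3826555) = -1*(-3824677) = 3824677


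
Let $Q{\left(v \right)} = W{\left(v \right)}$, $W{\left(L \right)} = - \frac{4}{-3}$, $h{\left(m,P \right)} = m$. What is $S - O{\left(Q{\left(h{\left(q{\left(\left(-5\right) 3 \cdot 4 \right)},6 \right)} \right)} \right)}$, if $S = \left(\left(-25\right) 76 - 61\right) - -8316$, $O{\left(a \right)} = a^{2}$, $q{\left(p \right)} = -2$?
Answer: $\frac{57179}{9} \approx 6353.2$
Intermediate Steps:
$W{\left(L \right)} = \frac{4}{3}$ ($W{\left(L \right)} = \left(-4\right) \left(- \frac{1}{3}\right) = \frac{4}{3}$)
$Q{\left(v \right)} = \frac{4}{3}$
$S = 6355$ ($S = \left(-1900 - 61\right) + 8316 = -1961 + 8316 = 6355$)
$S - O{\left(Q{\left(h{\left(q{\left(\left(-5\right) 3 \cdot 4 \right)},6 \right)} \right)} \right)} = 6355 - \left(\frac{4}{3}\right)^{2} = 6355 - \frac{16}{9} = \frac{57179}{9}$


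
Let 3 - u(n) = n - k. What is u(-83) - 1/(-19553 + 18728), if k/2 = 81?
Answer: 204601/825 ≈ 248.00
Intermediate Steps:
k = 162 (k = 2*81 = 162)
u(n) = 165 - n (u(n) = 3 - (n - 1*162) = 3 - (n - 162) = 3 - (-162 + n) = 3 + (162 - n) = 165 - n)
u(-83) - 1/(-19553 + 18728) = (165 - 1*(-83)) - 1/(-19553 + 18728) = (165 + 83) - 1/(-825) = 248 - 1*(-1/825) = 248 + 1/825 = 204601/825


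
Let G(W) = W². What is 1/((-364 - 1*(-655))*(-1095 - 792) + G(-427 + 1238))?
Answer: 1/108604 ≈ 9.2078e-6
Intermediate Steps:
1/((-364 - 1*(-655))*(-1095 - 792) + G(-427 + 1238)) = 1/((-364 - 1*(-655))*(-1095 - 792) + (-427 + 1238)²) = 1/((-364 + 655)*(-1887) + 811²) = 1/(291*(-1887) + 657721) = 1/(-549117 + 657721) = 1/108604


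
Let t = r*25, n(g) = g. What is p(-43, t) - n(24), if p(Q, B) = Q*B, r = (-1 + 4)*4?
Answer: -12924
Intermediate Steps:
r = 12 (r = 3*4 = 12)
t = 300 (t = 12*25 = 300)
p(Q, B) = B*Q
p(-43, t) - n(24) = 300*(-43) - 1*24 = -12900 - 24 = -12924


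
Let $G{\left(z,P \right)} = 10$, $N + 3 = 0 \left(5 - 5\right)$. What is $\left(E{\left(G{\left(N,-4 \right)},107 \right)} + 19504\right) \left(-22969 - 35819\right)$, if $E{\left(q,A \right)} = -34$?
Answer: $-1144602360$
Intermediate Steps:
$N = -3$ ($N = -3 + 0 \left(5 - 5\right) = -3 + 0 \cdot 0 = -3 + 0 = -3$)
$\left(E{\left(G{\left(N,-4 \right)},107 \right)} + 19504\right) \left(-22969 - 35819\right) = \left(-34 + 19504\right) \left(-22969 - 35819\right) = 19470 \left(-58788\right) = -1144602360$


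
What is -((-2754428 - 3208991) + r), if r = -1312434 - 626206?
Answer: 7902059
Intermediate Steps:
r = -1938640
-((-2754428 - 3208991) + r) = -((-2754428 - 3208991) - 1938640) = -(-5963419 - 1938640) = -1*(-7902059) = 7902059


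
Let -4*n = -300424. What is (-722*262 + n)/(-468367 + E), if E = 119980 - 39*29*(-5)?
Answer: 57029/171366 ≈ 0.33279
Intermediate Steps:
n = 75106 (n = -¼*(-300424) = 75106)
E = 125635 (E = 119980 - 1131*(-5) = 119980 + 5655 = 125635)
(-722*262 + n)/(-468367 + E) = (-722*262 + 75106)/(-468367 + 125635) = (-189164 + 75106)/(-342732) = -114058*(-1/342732) = 57029/171366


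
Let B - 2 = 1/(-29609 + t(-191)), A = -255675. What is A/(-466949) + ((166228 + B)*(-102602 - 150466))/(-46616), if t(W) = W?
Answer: 20906175102431604231/23166620664400 ≈ 9.0243e+5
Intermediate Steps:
B = 59599/29800 (B = 2 + 1/(-29609 - 191) = 2 + 1/(-29800) = 2 - 1/29800 = 59599/29800 ≈ 2.0000)
A/(-466949) + ((166228 + B)*(-102602 - 150466))/(-46616) = -255675/(-466949) + ((166228 + 59599/29800)*(-102602 - 150466))/(-46616) = -255675*(-1/466949) + ((4953653999/29800)*(-253068))*(-1/46616) = 36525/66707 - 313402827554733/7450*(-1/46616) = 36525/66707 + 313402827554733/347289200 = 20906175102431604231/23166620664400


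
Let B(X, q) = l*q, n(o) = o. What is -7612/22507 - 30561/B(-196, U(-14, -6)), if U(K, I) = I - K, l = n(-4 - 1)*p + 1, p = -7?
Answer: -230009561/2160672 ≈ -106.45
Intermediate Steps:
l = 36 (l = (-4 - 1)*(-7) + 1 = -5*(-7) + 1 = 35 + 1 = 36)
B(X, q) = 36*q
-7612/22507 - 30561/B(-196, U(-14, -6)) = -7612/22507 - 30561*1/(36*(-6 - 1*(-14))) = -7612*1/22507 - 30561*1/(36*(-6 + 14)) = -7612/22507 - 30561/(36*8) = -7612/22507 - 30561/288 = -7612/22507 - 30561*1/288 = -7612/22507 - 10187/96 = -230009561/2160672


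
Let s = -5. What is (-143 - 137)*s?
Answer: 1400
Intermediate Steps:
(-143 - 137)*s = (-143 - 137)*(-5) = -280*(-5) = 1400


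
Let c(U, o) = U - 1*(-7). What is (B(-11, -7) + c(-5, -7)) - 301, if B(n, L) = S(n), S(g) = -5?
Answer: -304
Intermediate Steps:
B(n, L) = -5
c(U, o) = 7 + U (c(U, o) = U + 7 = 7 + U)
(B(-11, -7) + c(-5, -7)) - 301 = (-5 + (7 - 5)) - 301 = (-5 + 2) - 301 = -3 - 301 = -304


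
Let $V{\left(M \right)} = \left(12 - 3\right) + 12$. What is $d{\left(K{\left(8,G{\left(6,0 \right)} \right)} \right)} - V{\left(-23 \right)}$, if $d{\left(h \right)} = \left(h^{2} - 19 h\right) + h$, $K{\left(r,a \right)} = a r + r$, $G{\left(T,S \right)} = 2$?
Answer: $123$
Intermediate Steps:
$V{\left(M \right)} = 21$ ($V{\left(M \right)} = 9 + 12 = 21$)
$K{\left(r,a \right)} = r + a r$
$d{\left(h \right)} = h^{2} - 18 h$
$d{\left(K{\left(8,G{\left(6,0 \right)} \right)} \right)} - V{\left(-23 \right)} = 8 \left(1 + 2\right) \left(-18 + 8 \left(1 + 2\right)\right) - 21 = 8 \cdot 3 \left(-18 + 8 \cdot 3\right) - 21 = 24 \left(-18 + 24\right) - 21 = 24 \cdot 6 - 21 = 144 - 21 = 123$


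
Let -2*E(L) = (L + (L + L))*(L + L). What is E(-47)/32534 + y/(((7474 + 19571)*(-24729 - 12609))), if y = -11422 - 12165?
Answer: -1672804593553/8213258809035 ≈ -0.20367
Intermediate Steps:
E(L) = -3*L**2 (E(L) = -(L + (L + L))*(L + L)/2 = -(L + 2*L)*2*L/2 = -3*L*2*L/2 = -3*L**2)
y = -23587
E(-47)/32534 + y/(((7474 + 19571)*(-24729 - 12609))) = -3*(-47)**2/32534 - 23587*1/((-24729 - 12609)*(7474 + 19571)) = -3*2209*(1/32534) - 23587/(27045*(-37338)) = -6627*1/32534 - 23587/(-1009806210) = -6627/32534 - 23587*(-1/1009806210) = -6627/32534 + 23587/1009806210 = -1672804593553/8213258809035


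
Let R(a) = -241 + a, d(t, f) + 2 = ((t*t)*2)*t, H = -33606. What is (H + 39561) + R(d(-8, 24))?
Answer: 4688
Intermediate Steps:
d(t, f) = -2 + 2*t**3 (d(t, f) = -2 + ((t*t)*2)*t = -2 + (t**2*2)*t = -2 + (2*t**2)*t = -2 + 2*t**3)
(H + 39561) + R(d(-8, 24)) = (-33606 + 39561) + (-241 + (-2 + 2*(-8)**3)) = 5955 + (-241 + (-2 + 2*(-512))) = 5955 + (-241 + (-2 - 1024)) = 5955 + (-241 - 1026) = 5955 - 1267 = 4688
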